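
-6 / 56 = -3 / 28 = -0.11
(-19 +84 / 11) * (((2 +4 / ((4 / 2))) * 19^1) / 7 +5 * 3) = -22625 / 77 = -293.83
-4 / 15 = -0.27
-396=-396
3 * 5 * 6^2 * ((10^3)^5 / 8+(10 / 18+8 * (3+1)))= 67500000000017580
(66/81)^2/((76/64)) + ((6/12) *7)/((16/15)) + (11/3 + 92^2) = 3754842995/443232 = 8471.51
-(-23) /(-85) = -23 /85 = -0.27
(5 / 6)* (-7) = -35 / 6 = -5.83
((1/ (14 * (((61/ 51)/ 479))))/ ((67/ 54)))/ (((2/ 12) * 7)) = 3957498/ 200263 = 19.76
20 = 20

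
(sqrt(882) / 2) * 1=21 * sqrt(2) / 2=14.85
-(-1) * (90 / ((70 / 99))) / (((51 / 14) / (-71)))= -42174 / 17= -2480.82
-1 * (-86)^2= -7396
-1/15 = -0.07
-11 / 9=-1.22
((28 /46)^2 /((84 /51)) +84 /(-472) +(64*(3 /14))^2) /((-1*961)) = -0.20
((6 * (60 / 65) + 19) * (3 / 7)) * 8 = 7656 / 91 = 84.13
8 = 8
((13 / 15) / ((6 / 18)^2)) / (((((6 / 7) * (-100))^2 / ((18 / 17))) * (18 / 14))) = 0.00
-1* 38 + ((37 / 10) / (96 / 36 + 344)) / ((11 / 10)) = -434609 / 11440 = -37.99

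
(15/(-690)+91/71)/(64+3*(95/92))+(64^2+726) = 2113408856/438283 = 4822.02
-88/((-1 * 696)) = 0.13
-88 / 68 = -22 / 17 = -1.29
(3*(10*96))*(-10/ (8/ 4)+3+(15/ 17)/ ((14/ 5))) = -577440/ 119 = -4852.44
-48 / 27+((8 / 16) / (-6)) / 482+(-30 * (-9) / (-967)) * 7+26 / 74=-2099111297 / 620837208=-3.38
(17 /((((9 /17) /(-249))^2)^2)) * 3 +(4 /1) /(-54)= 7487114364455 /3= 2495704788151.67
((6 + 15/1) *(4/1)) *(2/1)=168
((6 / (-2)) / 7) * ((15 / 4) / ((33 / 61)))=-915 / 308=-2.97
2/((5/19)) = 38/5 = 7.60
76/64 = 1.19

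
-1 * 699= -699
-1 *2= -2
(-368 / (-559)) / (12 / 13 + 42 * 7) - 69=-5687555 / 82431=-69.00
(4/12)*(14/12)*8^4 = 14336/9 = 1592.89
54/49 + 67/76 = 7387/3724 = 1.98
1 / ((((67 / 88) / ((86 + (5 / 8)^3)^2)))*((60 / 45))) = 64344741417 / 8781824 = 7327.04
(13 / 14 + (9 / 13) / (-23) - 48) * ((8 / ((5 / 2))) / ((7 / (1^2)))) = -1577336 / 73255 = -21.53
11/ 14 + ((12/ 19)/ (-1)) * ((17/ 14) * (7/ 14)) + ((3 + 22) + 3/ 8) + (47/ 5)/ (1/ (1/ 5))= 735683/ 26600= 27.66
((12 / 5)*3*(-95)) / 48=-57 / 4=-14.25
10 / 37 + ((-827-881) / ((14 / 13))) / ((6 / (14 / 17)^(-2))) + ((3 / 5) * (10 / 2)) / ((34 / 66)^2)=-378.18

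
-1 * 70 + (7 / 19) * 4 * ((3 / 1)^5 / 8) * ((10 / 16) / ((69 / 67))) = -299495 / 6992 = -42.83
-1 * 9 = -9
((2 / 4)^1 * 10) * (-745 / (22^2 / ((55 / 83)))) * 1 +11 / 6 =-35789 / 10956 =-3.27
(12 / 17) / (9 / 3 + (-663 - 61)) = -12 / 12257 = -0.00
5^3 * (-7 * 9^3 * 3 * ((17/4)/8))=-32531625/32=-1016613.28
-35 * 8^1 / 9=-280 / 9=-31.11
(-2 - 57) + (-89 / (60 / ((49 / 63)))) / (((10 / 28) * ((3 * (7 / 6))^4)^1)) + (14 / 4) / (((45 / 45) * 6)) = -7731373 / 132300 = -58.44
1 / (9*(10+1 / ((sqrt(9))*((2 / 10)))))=1 / 105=0.01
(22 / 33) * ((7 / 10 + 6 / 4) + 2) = 2.80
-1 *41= -41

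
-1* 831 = -831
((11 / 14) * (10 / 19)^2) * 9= 4950 / 2527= 1.96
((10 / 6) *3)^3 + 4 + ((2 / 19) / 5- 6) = 11687 / 95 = 123.02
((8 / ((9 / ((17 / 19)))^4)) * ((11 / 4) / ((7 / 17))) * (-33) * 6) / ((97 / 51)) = -11682583396 / 21502574037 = -0.54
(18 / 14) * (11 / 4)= 99 / 28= 3.54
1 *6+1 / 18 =109 / 18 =6.06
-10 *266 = -2660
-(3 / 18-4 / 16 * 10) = 7 / 3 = 2.33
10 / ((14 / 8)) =40 / 7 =5.71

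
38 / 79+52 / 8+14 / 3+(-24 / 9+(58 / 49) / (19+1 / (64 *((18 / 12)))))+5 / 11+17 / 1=4118308809 / 155420650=26.50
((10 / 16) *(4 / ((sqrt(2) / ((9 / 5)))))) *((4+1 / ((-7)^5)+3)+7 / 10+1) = 13159791 *sqrt(2) / 672280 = 27.68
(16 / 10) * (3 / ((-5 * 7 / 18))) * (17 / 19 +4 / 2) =-4752 / 665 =-7.15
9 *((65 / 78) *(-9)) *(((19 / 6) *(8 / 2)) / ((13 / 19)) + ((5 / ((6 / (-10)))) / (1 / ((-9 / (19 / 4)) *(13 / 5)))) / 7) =-2845035 / 1729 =-1645.48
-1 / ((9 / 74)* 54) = -37 / 243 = -0.15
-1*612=-612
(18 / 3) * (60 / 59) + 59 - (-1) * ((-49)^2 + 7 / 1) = 2473.10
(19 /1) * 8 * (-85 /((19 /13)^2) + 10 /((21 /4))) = -5758.90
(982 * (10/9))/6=4910/27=181.85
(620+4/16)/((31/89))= 220809/124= 1780.72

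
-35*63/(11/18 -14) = 39690/241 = 164.69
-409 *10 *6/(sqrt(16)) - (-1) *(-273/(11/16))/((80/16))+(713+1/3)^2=248801863/495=502630.03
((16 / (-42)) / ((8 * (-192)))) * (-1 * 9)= -1 / 448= -0.00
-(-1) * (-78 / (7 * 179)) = -78 / 1253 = -0.06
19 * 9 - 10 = 161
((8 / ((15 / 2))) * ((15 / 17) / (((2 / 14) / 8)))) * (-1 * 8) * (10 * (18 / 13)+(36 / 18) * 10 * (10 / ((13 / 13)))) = -19927040 / 221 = -90167.60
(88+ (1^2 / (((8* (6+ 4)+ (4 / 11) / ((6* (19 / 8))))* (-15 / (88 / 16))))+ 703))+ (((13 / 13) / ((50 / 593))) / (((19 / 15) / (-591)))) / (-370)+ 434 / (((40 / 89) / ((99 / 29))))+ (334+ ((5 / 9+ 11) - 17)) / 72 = 17015068884145243 / 4142899353600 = 4107.04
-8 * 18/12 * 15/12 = -15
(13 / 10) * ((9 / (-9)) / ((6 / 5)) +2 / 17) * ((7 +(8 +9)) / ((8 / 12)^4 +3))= -153738 / 22015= -6.98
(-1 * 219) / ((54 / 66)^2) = -8833 / 27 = -327.15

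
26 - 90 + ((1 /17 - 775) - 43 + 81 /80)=-1198063 /1360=-880.93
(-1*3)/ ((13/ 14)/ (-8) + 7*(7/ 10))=-560/ 893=-0.63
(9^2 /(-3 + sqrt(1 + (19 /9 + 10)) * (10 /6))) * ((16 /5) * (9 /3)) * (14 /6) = 2204496 /11105 + 81648 * sqrt(118) /2221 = 597.85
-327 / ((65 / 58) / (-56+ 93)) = -701742 / 65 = -10796.03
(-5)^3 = -125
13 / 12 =1.08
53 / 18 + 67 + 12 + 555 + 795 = 25775 / 18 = 1431.94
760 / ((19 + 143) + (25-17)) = 76 / 17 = 4.47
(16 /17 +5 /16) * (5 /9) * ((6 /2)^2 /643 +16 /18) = 8908625 /14166576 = 0.63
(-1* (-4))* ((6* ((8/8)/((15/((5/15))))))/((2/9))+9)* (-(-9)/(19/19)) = 1728/5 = 345.60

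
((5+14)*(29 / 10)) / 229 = 551 / 2290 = 0.24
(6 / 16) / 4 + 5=163 / 32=5.09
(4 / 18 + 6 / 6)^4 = 2.23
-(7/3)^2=-49/9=-5.44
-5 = -5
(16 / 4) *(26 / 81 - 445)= -144076 / 81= -1778.72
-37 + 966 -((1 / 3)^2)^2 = 75248 / 81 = 928.99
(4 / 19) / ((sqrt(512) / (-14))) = -7 * sqrt(2) / 76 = -0.13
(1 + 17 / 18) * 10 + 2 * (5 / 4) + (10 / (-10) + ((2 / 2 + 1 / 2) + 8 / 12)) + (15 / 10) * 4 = 262 / 9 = 29.11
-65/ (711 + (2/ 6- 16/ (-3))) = -39/ 430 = -0.09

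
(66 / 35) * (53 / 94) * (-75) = -26235 / 329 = -79.74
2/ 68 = 1/ 34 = 0.03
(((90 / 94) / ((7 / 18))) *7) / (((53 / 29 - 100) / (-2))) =15660 / 44603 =0.35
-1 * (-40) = 40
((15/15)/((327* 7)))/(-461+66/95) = -95/100095681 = -0.00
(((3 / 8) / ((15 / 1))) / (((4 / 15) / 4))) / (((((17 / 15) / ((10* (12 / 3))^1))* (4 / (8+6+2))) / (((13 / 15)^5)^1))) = 1485172 / 57375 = 25.89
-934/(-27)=934/27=34.59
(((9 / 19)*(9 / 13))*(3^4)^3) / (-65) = -43046721 / 16055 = -2681.20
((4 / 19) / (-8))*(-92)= 46 / 19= 2.42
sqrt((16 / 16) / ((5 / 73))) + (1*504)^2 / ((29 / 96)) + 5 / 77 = sqrt(365) / 5 + 1877686417 / 2233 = 840884.44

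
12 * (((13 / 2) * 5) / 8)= 48.75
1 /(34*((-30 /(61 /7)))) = -61 /7140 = -0.01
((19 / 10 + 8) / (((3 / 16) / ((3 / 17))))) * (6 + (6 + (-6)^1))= 55.91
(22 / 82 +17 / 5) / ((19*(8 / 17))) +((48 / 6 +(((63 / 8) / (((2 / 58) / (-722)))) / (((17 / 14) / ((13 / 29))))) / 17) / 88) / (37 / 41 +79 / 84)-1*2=-7424883520239 / 314359420540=-23.62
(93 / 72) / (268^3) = 31 / 461971968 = 0.00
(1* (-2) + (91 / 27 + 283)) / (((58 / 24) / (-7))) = -214984 / 261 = -823.69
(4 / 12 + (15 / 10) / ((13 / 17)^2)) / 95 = 2939 / 96330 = 0.03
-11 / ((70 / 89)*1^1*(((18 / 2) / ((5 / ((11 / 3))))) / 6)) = -89 / 7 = -12.71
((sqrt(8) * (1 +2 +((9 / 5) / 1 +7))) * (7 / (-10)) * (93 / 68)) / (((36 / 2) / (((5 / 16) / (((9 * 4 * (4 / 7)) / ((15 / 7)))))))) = -12803 * sqrt(2) / 313344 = -0.06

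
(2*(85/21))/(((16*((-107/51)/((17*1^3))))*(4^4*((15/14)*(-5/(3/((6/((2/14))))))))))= 4913/23009280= 0.00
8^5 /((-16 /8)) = -16384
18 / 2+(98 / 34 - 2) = 168 / 17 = 9.88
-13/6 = -2.17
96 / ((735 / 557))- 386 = -76746 / 245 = -313.25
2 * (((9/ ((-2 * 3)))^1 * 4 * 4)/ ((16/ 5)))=-15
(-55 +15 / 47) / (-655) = 514 / 6157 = 0.08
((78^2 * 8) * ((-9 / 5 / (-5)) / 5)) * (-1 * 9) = -3942432 / 125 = -31539.46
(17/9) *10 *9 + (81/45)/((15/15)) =859/5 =171.80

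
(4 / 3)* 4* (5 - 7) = -32 / 3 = -10.67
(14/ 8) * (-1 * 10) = -17.50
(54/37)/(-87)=-18/1073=-0.02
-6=-6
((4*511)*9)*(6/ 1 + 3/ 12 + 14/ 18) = 129283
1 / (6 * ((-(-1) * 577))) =1 / 3462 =0.00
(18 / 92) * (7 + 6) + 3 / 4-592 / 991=245809 / 91172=2.70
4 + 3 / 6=9 / 2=4.50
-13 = -13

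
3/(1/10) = 30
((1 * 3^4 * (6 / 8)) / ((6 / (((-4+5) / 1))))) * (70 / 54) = 105 / 8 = 13.12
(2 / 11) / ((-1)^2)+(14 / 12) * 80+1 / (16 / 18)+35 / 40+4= 3284 / 33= 99.52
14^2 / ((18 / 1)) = 10.89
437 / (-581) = -437 / 581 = -0.75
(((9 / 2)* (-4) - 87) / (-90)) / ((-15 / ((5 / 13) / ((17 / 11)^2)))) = -847 / 67626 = -0.01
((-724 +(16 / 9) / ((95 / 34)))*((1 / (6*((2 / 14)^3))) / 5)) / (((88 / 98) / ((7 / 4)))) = -18190770731 / 1128600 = -16118.00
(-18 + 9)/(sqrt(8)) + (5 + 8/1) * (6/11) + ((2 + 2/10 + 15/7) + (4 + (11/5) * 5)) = 10177/385 - 9 * sqrt(2)/4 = 23.25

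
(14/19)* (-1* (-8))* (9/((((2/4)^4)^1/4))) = 64512/19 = 3395.37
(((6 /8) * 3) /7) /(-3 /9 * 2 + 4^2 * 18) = 27 /24136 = 0.00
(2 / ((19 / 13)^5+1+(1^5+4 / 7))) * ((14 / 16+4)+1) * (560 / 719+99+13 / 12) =106304390529883 / 828839053104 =128.26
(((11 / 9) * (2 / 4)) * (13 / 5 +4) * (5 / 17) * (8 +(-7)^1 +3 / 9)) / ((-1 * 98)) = -121 / 7497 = -0.02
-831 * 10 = -8310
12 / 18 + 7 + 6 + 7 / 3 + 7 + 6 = 29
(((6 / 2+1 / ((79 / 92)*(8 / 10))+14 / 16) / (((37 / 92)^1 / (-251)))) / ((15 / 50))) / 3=-32415395 / 8769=-3696.59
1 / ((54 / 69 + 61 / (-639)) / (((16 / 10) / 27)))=13064 / 151485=0.09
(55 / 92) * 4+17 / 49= 3086 / 1127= 2.74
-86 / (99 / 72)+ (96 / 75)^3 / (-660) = -161258192 / 2578125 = -62.55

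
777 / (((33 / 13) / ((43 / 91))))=1591 / 11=144.64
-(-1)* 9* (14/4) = 63/2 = 31.50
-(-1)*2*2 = 4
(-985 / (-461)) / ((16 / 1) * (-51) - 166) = -985 / 452702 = -0.00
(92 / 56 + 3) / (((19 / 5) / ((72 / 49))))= 11700 / 6517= 1.80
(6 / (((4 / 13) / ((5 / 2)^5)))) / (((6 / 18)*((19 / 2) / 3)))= 1096875 / 608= 1804.07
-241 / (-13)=241 / 13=18.54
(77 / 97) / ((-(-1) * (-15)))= -77 / 1455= -0.05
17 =17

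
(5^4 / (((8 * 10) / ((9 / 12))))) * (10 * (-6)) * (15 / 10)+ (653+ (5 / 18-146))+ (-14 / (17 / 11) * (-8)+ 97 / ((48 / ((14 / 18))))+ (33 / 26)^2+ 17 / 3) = 152049061 / 2482272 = 61.25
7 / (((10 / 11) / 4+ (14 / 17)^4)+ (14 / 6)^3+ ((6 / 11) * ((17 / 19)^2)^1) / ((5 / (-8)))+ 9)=626840973990 / 1942514564807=0.32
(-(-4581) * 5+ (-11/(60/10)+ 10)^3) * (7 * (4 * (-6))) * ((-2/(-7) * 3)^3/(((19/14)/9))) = -2188135728/133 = -16452148.33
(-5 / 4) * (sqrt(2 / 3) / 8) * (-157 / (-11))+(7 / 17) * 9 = 63 / 17 - 785 * sqrt(6) / 1056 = 1.89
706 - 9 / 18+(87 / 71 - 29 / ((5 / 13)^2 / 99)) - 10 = -66424883 / 3550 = -18711.23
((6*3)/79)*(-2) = -36/79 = -0.46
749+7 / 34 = 25473 / 34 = 749.21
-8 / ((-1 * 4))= 2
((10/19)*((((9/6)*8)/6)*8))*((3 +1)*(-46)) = -29440/19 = -1549.47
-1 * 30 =-30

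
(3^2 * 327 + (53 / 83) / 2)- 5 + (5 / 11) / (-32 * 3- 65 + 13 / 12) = 10296136989 / 3504094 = 2938.32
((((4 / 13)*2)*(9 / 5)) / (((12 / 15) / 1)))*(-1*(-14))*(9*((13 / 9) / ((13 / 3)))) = 756 / 13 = 58.15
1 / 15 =0.07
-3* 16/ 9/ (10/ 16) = -128/ 15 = -8.53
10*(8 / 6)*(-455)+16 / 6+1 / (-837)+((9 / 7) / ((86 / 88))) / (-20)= -7638814208 / 1259685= -6064.07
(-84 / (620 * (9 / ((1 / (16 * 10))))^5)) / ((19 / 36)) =-7 / 168839479296000000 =-0.00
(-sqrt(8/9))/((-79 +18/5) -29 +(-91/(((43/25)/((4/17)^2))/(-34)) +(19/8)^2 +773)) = -467840*sqrt(2)/543043101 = -0.00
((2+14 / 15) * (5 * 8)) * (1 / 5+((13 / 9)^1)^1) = 26048 / 135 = 192.95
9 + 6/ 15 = 47/ 5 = 9.40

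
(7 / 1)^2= 49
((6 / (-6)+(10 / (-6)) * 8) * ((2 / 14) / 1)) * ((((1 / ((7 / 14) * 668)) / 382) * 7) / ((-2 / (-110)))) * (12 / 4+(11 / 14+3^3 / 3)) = -423335 / 5358696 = -0.08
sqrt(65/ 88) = 0.86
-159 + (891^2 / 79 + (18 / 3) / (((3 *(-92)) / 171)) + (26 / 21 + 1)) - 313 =730755947 / 76314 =9575.65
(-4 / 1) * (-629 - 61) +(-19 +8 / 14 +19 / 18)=345571 / 126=2742.63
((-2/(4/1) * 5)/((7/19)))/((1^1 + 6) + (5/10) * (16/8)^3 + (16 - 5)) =-95/308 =-0.31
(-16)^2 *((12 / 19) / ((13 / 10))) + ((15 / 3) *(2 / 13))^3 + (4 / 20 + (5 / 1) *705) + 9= 3659.03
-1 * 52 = -52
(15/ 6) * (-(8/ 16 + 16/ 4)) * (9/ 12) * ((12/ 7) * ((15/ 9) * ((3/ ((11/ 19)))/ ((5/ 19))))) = -146205/ 308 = -474.69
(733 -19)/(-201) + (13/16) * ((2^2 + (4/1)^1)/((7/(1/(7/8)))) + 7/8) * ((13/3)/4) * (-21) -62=-25422093/240128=-105.87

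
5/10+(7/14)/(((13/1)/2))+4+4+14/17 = 9.40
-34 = -34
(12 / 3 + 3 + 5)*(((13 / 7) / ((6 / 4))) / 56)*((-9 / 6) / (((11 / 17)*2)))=-663 / 2156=-0.31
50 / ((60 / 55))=275 / 6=45.83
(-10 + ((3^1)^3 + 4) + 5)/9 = 26/9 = 2.89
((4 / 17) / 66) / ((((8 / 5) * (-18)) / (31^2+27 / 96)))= -153805 / 1292544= -0.12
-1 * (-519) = 519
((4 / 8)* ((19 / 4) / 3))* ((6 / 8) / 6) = 19 / 192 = 0.10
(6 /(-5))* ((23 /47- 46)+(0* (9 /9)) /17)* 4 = 51336 /235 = 218.45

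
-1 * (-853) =853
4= 4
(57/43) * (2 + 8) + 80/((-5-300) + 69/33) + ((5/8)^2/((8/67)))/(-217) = 12.98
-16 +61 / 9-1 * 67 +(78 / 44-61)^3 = -19917510671 / 95832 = -207837.79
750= 750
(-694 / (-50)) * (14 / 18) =2429 / 225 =10.80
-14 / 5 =-2.80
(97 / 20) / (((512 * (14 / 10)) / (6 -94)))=-0.60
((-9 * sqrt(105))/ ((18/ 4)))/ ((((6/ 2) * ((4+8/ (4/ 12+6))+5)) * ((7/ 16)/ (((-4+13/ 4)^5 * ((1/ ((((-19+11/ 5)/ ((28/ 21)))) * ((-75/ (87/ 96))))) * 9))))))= 4959 * sqrt(105)/ 16307200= 0.00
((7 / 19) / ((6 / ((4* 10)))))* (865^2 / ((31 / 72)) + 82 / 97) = 731584831880 / 171399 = 4268314.47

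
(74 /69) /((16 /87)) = 1073 /184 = 5.83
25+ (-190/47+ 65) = 4040/47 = 85.96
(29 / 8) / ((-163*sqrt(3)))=-29*sqrt(3) / 3912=-0.01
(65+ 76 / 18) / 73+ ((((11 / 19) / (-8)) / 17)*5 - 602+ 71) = -530.07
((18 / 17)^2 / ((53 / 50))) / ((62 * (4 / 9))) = 18225 / 474827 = 0.04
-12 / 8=-3 / 2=-1.50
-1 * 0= 0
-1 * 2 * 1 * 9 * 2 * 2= -72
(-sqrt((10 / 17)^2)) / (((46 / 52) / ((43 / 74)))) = -0.39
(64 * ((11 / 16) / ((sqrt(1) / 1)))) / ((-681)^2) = 44 / 463761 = 0.00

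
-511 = -511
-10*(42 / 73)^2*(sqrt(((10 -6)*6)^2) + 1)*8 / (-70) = 50400 / 5329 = 9.46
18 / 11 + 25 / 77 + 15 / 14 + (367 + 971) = 206519 / 154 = 1341.03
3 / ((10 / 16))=24 / 5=4.80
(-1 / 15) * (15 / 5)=-1 / 5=-0.20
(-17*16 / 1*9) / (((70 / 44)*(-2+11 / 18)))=969408 / 875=1107.89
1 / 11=0.09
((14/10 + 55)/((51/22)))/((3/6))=48.66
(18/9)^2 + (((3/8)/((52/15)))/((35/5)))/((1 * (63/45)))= 81761/20384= 4.01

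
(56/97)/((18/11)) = 308/873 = 0.35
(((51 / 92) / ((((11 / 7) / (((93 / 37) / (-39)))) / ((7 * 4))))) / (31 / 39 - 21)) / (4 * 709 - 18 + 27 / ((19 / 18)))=0.00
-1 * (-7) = 7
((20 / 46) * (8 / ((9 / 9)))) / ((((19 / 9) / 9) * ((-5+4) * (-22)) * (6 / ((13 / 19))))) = 7020 / 91333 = 0.08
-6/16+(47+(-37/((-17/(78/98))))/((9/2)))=939823/19992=47.01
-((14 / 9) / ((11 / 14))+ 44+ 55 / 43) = -201181 / 4257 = -47.26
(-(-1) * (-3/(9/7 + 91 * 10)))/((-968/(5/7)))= 15/6174872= 0.00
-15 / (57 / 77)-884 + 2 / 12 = -103067 / 114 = -904.10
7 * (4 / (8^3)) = 7 / 128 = 0.05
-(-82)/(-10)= -41/5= -8.20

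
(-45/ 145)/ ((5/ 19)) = -1.18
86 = 86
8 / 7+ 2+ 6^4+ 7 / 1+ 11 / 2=18363 / 14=1311.64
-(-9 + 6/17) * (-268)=-39396/17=-2317.41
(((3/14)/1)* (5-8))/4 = -0.16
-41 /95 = -0.43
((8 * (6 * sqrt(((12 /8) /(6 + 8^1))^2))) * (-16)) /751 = -576 /5257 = -0.11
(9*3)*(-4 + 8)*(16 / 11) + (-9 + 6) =1695 / 11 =154.09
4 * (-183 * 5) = -3660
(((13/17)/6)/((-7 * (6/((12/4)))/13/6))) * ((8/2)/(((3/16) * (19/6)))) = -10816/2261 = -4.78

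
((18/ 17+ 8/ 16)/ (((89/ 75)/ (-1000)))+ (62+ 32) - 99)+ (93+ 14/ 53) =-98259686/ 80189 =-1225.35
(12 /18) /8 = 1 /12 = 0.08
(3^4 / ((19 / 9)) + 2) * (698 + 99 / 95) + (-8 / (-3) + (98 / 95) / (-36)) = 916928363 / 32490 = 28221.86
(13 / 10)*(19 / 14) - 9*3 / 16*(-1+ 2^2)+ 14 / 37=-60499 / 20720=-2.92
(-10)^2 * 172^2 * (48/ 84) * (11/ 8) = 16271200/ 7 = 2324457.14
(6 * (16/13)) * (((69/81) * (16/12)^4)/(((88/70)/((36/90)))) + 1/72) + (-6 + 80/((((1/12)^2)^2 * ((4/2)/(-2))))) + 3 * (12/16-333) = -692148507565/416988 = -1659876.32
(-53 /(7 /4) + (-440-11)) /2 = -240.64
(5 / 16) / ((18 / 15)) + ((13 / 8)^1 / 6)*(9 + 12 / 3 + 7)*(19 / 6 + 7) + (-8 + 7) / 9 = 1767 / 32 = 55.22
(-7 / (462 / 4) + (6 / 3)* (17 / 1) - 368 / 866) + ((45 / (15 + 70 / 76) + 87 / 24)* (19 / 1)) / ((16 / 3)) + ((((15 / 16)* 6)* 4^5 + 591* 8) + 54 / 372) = 6576549013849 / 623686272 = 10544.64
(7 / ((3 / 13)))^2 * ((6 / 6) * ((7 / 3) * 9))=19322.33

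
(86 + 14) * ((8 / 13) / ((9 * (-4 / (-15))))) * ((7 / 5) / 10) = 3.59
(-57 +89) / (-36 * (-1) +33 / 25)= 800 / 933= 0.86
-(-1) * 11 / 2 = 11 / 2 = 5.50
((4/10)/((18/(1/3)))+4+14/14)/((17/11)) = 3.24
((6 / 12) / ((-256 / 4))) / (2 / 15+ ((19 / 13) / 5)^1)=-195 / 10624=-0.02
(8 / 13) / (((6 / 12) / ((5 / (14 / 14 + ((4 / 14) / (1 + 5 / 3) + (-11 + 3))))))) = -2240 / 2509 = -0.89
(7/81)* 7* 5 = 245/81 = 3.02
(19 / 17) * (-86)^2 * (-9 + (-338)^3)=-5426261328044 / 17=-319191842826.12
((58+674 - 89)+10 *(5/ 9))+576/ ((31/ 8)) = 222419/ 279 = 797.20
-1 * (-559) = 559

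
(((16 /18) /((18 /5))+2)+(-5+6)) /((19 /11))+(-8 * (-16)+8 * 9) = 201.88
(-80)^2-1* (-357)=6757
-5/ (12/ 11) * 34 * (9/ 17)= -82.50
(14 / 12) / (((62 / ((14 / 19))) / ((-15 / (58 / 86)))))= -10535 / 34162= -0.31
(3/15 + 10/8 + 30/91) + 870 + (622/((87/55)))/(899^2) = 111562182962393/127970546340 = 871.78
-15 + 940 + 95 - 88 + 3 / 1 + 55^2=3960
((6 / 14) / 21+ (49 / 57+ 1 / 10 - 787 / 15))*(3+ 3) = -1438021 / 4655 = -308.92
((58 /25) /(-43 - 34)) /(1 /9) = -522 /1925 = -0.27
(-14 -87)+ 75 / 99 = -3308 / 33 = -100.24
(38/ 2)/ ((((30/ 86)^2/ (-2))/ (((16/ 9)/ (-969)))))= 59168/ 103275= 0.57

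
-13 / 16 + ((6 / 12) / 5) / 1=-57 / 80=-0.71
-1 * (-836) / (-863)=-836 / 863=-0.97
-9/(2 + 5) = -9/7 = -1.29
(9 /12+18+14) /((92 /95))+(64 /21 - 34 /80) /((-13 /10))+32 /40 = 16375901 /502320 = 32.60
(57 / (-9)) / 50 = -19 / 150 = -0.13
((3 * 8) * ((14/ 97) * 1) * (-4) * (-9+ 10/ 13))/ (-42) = -3424/ 1261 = -2.72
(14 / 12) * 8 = 28 / 3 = 9.33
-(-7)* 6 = 42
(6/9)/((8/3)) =1/4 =0.25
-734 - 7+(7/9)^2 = -740.40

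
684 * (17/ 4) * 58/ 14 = 84303/ 7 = 12043.29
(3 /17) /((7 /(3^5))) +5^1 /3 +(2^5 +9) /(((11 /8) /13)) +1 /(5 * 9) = 23294059 /58905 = 395.45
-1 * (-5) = 5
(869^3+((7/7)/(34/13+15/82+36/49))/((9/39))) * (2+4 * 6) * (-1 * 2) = -18892155209917756/553629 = -34124215331.78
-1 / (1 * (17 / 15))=-15 / 17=-0.88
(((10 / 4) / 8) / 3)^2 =25 / 2304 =0.01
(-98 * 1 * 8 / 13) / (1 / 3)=-180.92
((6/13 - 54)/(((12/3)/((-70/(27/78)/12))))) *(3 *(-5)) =-10150/3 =-3383.33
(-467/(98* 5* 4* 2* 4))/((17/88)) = -5137/33320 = -0.15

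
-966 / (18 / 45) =-2415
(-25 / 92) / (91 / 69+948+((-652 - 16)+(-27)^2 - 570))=-75 / 121528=-0.00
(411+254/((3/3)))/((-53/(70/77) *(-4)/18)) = 29925/583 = 51.33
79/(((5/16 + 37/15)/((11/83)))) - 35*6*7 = -81172110/55361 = -1466.23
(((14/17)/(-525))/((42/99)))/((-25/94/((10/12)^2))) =0.01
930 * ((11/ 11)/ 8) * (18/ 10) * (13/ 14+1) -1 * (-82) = 27191/ 56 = 485.55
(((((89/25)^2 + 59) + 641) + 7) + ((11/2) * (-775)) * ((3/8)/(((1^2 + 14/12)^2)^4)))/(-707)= -52176348518988/51493001763125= -1.01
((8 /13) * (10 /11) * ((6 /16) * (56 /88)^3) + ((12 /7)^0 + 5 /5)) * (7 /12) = 684173 /570999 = 1.20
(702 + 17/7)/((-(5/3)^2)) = -44379/175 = -253.59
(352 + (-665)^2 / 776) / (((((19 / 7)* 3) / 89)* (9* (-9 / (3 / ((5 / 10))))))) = -148559957 / 199044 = -746.37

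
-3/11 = -0.27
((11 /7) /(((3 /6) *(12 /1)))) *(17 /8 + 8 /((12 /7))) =1793 /1008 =1.78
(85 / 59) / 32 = 85 / 1888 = 0.05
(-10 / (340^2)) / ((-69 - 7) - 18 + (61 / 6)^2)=-9 / 973930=-0.00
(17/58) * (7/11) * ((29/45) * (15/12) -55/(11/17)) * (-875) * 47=14833335125/22968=645826.15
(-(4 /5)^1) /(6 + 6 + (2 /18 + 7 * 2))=-36 /1175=-0.03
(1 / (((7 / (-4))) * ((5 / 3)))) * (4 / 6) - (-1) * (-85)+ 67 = -638 / 35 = -18.23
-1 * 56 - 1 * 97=-153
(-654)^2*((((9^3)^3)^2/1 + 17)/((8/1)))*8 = 64197877030691283308808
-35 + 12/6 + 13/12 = -383/12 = -31.92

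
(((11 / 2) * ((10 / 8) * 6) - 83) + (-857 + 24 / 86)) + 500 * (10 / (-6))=-893611 / 516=-1731.80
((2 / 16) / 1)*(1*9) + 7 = 65 / 8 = 8.12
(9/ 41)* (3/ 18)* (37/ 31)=0.04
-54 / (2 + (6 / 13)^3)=-59319 / 2305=-25.73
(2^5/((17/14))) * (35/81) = 15680/1377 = 11.39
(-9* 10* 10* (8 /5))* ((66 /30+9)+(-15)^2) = -340128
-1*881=-881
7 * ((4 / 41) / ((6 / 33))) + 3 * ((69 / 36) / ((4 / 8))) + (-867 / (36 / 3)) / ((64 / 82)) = -405745 / 5248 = -77.31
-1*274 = -274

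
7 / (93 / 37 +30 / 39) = 3367 / 1579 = 2.13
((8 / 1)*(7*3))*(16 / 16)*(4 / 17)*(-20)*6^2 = -483840 / 17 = -28461.18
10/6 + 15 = 50/3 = 16.67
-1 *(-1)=1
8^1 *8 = 64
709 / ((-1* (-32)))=709 / 32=22.16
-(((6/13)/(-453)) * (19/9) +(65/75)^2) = -330797/441675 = -0.75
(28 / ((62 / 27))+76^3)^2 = 185194919345956 / 961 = 192710634074.88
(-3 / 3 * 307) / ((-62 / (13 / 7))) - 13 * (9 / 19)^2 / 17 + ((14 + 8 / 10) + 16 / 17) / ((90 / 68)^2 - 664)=411487215361 / 45718256570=9.00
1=1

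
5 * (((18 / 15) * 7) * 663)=27846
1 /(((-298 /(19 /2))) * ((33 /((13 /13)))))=-19 /19668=-0.00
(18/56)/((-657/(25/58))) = -25/118552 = -0.00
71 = 71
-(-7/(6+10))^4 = -2401/65536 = -0.04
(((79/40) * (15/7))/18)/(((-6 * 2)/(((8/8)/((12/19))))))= -1501/48384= -0.03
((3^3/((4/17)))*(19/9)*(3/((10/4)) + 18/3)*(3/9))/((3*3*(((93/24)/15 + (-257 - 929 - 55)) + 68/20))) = -7752/148481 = -0.05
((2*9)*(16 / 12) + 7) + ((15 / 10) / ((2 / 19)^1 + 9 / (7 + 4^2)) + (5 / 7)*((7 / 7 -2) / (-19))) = 280845 / 8246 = 34.06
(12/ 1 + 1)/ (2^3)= 13/ 8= 1.62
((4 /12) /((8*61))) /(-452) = -0.00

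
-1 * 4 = -4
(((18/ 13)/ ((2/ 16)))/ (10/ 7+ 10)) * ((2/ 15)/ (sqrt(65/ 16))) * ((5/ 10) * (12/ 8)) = 126 * sqrt(65)/ 21125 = 0.05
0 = 0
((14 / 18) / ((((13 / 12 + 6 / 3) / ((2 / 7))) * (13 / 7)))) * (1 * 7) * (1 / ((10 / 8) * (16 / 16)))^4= 100352 / 901875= 0.11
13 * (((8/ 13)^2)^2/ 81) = 4096/ 177957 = 0.02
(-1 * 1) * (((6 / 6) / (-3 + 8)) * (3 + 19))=-22 / 5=-4.40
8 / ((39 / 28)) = 224 / 39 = 5.74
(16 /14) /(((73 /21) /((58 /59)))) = 1392 /4307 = 0.32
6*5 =30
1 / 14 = 0.07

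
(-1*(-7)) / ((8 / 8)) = 7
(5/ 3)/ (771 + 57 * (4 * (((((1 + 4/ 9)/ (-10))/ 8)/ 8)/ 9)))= 7200/ 3330473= 0.00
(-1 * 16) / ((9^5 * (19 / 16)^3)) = -65536 / 405017091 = -0.00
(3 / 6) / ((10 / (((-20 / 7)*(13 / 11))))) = -13 / 77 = -0.17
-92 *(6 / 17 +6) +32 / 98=-486592 / 833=-584.14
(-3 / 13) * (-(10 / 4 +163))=993 / 26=38.19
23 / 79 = 0.29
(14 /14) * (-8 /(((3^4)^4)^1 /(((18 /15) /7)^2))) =-32 /5859137025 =-0.00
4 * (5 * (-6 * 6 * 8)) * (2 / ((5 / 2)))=-4608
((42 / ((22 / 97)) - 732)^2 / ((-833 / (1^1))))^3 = -47360228607364848890625 / 1023979153377257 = -46251164.83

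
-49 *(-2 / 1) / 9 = 98 / 9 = 10.89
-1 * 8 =-8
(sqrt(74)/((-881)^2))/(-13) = -sqrt(74)/10090093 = -0.00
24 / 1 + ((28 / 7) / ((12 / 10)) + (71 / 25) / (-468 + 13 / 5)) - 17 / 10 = 1789037 / 69810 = 25.63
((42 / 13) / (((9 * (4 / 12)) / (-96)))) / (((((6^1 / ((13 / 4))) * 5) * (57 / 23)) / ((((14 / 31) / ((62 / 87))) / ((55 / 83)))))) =-21701512 / 5021225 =-4.32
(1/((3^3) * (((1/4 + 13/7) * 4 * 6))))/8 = 0.00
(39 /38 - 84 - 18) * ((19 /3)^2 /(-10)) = 24301 /60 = 405.02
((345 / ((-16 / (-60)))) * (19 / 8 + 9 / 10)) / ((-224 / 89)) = -12067065 / 7168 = -1683.46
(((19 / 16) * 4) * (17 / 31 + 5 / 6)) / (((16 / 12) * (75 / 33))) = 53713 / 24800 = 2.17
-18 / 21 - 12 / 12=-13 / 7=-1.86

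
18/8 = 9/4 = 2.25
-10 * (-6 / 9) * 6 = 40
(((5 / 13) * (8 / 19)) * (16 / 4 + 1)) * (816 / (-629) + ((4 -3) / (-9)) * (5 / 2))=-1.28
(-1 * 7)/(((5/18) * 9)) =-14/5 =-2.80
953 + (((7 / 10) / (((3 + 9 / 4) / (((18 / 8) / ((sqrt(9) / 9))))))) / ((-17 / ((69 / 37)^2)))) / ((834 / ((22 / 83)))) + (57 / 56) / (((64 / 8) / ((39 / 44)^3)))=48829756445547941987 / 51233179638108160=953.09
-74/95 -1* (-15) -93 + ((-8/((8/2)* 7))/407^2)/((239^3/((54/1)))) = -118471623553829488/1503848775736615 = -78.78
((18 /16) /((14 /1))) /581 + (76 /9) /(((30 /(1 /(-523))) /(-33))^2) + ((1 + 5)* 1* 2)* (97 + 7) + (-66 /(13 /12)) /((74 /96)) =2251783192699723793 /1926305334298800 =1168.96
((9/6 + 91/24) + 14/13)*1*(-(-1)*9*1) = 5961/104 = 57.32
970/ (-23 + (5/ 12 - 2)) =-2328/ 59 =-39.46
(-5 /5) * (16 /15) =-16 /15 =-1.07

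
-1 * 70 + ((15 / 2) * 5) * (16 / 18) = -110 / 3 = -36.67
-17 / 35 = -0.49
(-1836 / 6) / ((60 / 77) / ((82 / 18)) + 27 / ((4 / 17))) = -429352 / 161247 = -2.66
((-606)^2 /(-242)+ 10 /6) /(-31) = 550249 /11253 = 48.90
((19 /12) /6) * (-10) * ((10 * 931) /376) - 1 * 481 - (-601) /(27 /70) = 20543741 /20304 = 1011.81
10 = 10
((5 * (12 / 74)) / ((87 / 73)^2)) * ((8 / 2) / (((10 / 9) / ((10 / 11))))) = 639480 / 342287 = 1.87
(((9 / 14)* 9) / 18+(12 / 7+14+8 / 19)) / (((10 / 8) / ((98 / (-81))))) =-24514 / 1539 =-15.93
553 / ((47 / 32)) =17696 / 47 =376.51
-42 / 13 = -3.23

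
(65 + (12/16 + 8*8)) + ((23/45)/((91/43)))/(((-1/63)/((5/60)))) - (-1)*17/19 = 479341/3705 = 129.38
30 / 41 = 0.73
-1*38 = -38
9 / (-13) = -9 / 13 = -0.69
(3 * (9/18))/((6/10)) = 5/2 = 2.50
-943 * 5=-4715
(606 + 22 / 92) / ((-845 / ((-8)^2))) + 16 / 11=-9505264 / 213785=-44.46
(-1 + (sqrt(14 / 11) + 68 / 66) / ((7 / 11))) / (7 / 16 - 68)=-16 * sqrt(154) / 7567 - 208 / 22701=-0.04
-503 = -503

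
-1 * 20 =-20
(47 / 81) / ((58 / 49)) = 2303 / 4698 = 0.49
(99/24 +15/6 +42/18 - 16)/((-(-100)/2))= -169/1200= -0.14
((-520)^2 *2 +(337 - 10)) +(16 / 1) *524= 549511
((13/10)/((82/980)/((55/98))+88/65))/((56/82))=381095/300888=1.27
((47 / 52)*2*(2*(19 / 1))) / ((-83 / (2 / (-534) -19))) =4531082 / 288093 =15.73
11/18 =0.61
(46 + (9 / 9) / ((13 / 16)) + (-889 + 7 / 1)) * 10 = -108520 / 13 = -8347.69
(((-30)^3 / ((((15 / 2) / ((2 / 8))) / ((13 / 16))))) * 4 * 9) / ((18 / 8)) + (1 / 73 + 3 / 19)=-16227662 / 1387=-11699.83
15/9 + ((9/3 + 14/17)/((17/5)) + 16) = 16292/867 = 18.79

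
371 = 371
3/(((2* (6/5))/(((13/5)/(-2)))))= -13/8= -1.62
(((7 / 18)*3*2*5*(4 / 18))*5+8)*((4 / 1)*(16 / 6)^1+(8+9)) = 46978 / 81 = 579.98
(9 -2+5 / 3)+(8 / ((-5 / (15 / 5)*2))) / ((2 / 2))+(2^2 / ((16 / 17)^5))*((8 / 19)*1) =79821503 / 9338880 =8.55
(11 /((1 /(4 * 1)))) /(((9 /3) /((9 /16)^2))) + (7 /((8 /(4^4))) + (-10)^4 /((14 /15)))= 4902431 /448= 10942.93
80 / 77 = 1.04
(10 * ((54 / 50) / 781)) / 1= 54 / 3905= 0.01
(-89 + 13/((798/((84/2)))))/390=-839/3705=-0.23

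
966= 966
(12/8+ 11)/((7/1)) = 1.79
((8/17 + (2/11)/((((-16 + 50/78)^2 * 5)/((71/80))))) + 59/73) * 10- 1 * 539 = -51547506793549/97959849020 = -526.21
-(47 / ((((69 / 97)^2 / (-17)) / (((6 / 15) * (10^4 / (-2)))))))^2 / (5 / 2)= -90427490431489600000 / 22667121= -3989368143907.19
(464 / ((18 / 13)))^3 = 27434308096 / 729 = 37632795.74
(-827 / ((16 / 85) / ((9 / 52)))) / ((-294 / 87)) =18346995 / 81536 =225.02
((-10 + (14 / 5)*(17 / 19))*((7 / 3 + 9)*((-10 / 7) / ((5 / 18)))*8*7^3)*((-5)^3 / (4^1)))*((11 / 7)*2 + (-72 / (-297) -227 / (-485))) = -2926213655680 / 20273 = -144340435.83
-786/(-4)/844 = 393/1688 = 0.23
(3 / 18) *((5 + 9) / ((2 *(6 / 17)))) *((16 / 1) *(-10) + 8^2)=-952 / 3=-317.33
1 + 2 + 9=12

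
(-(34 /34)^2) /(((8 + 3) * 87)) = -1 /957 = -0.00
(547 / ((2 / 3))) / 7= 1641 / 14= 117.21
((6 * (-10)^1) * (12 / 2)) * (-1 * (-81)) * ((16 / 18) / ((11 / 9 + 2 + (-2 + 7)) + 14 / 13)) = -47385 / 17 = -2787.35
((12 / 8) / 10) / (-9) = -1 / 60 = -0.02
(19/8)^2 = 361/64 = 5.64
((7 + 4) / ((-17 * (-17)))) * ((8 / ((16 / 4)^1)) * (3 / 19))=66 / 5491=0.01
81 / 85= 0.95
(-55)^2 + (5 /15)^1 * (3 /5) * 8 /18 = 136129 /45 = 3025.09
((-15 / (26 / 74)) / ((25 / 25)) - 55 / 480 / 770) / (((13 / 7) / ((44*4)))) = -41025743 / 10140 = -4045.93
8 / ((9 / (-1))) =-8 / 9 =-0.89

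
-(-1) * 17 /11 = 17 /11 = 1.55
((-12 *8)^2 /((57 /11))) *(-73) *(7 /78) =-2877952 /247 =-11651.63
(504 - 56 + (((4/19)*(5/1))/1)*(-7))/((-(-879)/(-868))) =-7266896/16701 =-435.12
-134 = -134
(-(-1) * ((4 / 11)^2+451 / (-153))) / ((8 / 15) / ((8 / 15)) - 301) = 52123 / 5553900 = 0.01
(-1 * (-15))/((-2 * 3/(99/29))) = -495/58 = -8.53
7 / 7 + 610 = 611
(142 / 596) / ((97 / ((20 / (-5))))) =-142 / 14453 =-0.01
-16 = -16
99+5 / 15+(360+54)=1540 / 3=513.33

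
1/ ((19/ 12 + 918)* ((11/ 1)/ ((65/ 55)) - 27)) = -78/ 1269025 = -0.00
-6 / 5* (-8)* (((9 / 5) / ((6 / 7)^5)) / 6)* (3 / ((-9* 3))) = -16807 / 24300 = -0.69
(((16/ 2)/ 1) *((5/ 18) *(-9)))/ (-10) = 2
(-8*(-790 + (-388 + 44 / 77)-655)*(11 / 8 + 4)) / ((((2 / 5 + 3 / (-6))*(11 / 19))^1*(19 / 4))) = -286525.19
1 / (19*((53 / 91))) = 91 / 1007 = 0.09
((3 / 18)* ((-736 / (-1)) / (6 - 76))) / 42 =-92 / 2205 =-0.04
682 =682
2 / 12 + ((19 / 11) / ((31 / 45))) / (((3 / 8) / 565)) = 7729541 / 2046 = 3777.88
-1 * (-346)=346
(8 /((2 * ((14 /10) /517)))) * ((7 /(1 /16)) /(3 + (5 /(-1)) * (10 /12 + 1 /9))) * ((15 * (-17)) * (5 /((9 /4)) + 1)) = 2446857600 /31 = 78930890.32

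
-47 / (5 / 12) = -564 / 5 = -112.80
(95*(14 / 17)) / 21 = 190 / 51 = 3.73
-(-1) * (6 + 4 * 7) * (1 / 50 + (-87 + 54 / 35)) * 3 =-1525053 / 175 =-8714.59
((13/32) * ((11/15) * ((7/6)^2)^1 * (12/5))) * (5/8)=7007/11520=0.61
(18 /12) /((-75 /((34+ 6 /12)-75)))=81 /100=0.81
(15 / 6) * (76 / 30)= 19 / 3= 6.33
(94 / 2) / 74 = 47 / 74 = 0.64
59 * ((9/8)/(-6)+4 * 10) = 37583/16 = 2348.94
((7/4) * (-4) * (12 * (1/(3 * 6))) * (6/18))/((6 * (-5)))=7/135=0.05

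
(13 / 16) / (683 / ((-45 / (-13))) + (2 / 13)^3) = 1285245 / 312120368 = 0.00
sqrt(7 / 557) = sqrt(3899) / 557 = 0.11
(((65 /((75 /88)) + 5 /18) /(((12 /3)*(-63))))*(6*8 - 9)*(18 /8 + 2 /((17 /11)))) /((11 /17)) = -21583237 /332640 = -64.88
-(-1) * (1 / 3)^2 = 1 / 9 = 0.11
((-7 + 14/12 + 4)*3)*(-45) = 495/2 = 247.50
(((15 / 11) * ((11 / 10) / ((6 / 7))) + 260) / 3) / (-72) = -349 / 288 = -1.21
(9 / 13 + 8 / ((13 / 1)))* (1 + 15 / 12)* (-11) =-1683 / 52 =-32.37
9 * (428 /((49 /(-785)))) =-3023820 /49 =-61710.61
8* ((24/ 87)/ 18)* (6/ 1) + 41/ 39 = 2021/ 1131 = 1.79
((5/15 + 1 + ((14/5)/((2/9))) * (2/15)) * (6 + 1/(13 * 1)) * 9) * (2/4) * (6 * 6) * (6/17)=5784696/5525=1047.00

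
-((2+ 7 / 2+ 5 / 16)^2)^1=-8649 / 256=-33.79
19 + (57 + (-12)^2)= 220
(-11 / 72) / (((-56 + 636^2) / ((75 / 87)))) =-55 / 168894144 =-0.00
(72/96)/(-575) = -3/2300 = -0.00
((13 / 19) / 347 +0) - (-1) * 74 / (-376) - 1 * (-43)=42.81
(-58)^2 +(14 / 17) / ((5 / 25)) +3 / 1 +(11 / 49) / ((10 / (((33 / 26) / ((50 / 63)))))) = 5215174539 / 1547000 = 3371.15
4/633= 0.01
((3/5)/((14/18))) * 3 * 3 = 6.94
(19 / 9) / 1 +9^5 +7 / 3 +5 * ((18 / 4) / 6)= 2126059 / 36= 59057.19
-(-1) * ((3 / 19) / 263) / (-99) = -1 / 164901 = -0.00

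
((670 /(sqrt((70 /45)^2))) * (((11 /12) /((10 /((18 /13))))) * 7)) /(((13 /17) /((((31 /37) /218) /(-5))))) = -10486773 /27263080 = -0.38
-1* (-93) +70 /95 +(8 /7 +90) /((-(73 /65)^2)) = 15221193 /708757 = 21.48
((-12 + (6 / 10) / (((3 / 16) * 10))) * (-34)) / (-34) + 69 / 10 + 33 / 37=-7193 / 1850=-3.89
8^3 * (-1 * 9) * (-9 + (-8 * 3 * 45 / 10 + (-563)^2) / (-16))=91297440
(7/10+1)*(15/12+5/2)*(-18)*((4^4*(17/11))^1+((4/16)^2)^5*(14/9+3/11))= -45399.27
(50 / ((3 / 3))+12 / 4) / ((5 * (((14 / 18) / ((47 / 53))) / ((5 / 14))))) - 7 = -263 / 98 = -2.68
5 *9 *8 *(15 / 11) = 5400 / 11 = 490.91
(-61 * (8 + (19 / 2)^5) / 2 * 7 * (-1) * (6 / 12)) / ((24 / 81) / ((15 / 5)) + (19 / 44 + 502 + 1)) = 134592370605 / 8203808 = 16406.08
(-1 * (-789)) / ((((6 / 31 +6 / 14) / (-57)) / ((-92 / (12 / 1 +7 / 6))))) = 199520216 / 395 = 505114.47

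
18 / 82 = 9 / 41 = 0.22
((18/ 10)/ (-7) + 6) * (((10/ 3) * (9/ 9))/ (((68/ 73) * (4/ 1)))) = 4891/ 952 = 5.14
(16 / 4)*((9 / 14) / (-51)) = -0.05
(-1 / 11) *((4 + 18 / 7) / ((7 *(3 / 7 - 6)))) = 46 / 3003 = 0.02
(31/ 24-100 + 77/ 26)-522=-192737/ 312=-617.75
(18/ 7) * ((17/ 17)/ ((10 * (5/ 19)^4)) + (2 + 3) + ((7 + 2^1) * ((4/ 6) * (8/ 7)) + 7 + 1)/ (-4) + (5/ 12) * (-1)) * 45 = 153943389/ 61250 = 2513.36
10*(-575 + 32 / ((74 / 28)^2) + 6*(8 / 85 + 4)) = -127036566 / 23273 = -5458.54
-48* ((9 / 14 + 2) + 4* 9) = -12984 / 7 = -1854.86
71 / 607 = 0.12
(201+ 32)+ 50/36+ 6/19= 80269/342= 234.70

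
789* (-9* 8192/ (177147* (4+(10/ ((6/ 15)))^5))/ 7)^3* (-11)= 1590443569577984/ 811983878220271468476624532130275083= 0.00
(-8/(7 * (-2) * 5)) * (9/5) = 36/175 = 0.21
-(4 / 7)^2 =-16 / 49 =-0.33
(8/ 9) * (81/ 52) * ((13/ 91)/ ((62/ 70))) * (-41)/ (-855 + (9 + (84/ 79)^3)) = 20214599/ 1865076343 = 0.01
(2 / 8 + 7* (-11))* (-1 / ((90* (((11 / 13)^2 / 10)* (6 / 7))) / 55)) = 1815905 / 2376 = 764.27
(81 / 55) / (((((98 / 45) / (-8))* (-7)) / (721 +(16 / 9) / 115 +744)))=70182612 / 61985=1132.25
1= 1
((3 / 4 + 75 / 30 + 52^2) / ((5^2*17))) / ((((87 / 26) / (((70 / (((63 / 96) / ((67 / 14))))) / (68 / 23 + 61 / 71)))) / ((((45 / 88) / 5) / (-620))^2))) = 5795517 / 836292952000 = 0.00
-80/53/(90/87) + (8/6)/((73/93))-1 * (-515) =5980385/11607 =515.24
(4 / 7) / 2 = 2 / 7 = 0.29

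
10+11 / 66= 61 / 6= 10.17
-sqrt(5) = -2.24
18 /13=1.38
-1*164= -164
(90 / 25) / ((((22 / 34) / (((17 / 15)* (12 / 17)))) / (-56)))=-68544 / 275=-249.25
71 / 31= 2.29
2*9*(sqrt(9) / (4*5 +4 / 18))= 243 / 91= 2.67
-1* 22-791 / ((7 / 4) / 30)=-13582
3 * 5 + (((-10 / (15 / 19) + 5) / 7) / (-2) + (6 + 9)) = 1283 / 42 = 30.55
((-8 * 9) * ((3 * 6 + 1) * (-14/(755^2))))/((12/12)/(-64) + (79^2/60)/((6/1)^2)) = 4727808/404375735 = 0.01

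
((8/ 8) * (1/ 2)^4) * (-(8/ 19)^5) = -2048/ 2476099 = -0.00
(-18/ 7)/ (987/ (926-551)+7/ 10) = -4500/ 5831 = -0.77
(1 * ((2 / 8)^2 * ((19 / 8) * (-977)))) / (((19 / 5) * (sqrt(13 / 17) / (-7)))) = 34195 * sqrt(221) / 1664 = 305.50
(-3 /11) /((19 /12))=-36 /209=-0.17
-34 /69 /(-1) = 0.49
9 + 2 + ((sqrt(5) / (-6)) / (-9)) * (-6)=11 - sqrt(5) / 9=10.75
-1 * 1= -1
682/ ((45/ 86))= 58652/ 45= 1303.38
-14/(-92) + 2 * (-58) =-5329/46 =-115.85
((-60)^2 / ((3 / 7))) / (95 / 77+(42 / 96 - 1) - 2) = -10348800 / 1637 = -6321.81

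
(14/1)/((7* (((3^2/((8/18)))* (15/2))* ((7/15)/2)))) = 32/567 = 0.06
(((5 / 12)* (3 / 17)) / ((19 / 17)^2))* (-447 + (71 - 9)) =-32725 / 1444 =-22.66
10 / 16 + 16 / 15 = 203 / 120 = 1.69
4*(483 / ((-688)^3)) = -483 / 81415168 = -0.00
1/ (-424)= -1/ 424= -0.00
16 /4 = 4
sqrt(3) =1.73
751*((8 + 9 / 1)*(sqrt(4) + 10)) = 153204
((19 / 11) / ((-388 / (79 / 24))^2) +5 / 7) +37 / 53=499859707625 / 353877156864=1.41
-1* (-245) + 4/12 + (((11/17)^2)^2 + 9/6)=247.01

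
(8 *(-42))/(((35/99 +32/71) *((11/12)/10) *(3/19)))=-163175040/5653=-28865.21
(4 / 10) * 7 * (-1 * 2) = -28 / 5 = -5.60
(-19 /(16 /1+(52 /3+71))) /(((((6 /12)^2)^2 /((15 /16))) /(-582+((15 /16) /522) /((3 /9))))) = 461777805 /290464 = 1589.79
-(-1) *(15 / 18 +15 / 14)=40 / 21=1.90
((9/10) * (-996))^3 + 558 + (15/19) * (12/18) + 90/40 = -6842720653393/9500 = -720286384.57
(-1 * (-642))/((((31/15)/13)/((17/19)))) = 2128230/589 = 3613.29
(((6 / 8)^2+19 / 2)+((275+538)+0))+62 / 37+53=519621 / 592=877.74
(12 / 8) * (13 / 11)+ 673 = 14845 / 22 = 674.77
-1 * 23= -23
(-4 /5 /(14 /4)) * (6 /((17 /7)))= -48 /85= -0.56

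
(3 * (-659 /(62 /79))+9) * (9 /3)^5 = -37816875 /62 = -609949.60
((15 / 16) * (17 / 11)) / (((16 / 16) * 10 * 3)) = 17 / 352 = 0.05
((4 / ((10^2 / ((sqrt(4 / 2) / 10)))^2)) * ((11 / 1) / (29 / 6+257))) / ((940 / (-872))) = -3597 / 11537031250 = -0.00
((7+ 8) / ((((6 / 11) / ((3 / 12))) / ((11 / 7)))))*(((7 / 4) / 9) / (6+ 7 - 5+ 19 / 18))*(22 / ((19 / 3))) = 19965 / 24776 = 0.81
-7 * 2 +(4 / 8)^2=-13.75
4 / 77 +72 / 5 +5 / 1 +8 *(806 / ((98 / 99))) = 17607103 / 2695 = 6533.25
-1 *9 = -9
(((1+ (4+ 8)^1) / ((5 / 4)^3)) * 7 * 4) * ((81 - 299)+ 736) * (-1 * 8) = -96538624 / 125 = -772308.99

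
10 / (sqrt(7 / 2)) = 10 * sqrt(14) / 7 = 5.35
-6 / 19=-0.32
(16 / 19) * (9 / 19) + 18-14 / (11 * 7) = 72340 / 3971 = 18.22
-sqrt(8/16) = -sqrt(2)/2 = -0.71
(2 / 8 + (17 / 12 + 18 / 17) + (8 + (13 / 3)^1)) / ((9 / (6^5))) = 221184 / 17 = 13010.82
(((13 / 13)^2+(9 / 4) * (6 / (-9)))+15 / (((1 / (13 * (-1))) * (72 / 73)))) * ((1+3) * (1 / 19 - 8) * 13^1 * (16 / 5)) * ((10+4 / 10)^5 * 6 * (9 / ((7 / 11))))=5623741457103863808 / 2078125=2706161302666.52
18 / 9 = 2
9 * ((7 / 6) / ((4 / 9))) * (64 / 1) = 1512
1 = 1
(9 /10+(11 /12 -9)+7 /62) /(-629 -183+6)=13151 /1499160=0.01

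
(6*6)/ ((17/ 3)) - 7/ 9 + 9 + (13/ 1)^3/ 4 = 345061/ 612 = 563.83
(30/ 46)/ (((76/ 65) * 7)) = 975/ 12236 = 0.08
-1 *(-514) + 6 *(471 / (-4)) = -385 / 2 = -192.50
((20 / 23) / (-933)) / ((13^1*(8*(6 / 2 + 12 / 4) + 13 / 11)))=-220 / 150921147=-0.00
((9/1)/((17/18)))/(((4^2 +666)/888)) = 71928/5797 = 12.41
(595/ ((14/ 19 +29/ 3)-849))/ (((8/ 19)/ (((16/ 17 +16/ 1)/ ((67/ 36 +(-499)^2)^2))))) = -44212392/ 96024395400557755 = -0.00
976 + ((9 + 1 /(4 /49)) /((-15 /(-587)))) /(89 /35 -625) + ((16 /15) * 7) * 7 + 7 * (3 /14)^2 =9399480227 /9150120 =1027.25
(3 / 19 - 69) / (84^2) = -109 / 11172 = -0.01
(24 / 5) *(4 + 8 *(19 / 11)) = 85.53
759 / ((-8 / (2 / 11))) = -69 / 4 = -17.25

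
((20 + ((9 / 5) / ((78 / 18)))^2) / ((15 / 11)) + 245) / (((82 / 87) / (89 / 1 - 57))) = 7639478816 / 866125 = 8820.30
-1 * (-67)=67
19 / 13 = 1.46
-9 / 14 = -0.64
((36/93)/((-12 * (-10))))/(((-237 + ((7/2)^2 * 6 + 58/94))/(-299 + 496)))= -9259/2373205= -0.00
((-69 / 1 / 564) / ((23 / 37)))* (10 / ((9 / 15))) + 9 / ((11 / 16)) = 30433 / 3102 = 9.81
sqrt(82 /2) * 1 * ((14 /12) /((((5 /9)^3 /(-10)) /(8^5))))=-55738368 * sqrt(41) /25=-14275987.80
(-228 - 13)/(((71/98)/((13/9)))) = -307034/639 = -480.49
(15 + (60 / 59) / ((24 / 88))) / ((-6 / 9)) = -28.09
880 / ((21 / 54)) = 2262.86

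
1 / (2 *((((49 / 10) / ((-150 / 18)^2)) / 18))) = 6250 / 49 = 127.55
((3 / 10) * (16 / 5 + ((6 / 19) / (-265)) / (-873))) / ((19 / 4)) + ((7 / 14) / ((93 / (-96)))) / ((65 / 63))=-0.30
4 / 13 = 0.31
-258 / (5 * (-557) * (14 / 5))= 129 / 3899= 0.03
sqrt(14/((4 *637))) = sqrt(182)/182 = 0.07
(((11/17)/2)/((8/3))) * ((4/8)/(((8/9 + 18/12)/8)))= 297/1462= 0.20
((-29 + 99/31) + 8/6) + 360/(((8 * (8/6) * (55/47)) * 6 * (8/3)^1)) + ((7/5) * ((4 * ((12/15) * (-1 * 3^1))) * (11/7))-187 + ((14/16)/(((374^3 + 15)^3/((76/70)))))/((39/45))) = -703075243200809315089262481975677/3046377801366178609675274529600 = -230.79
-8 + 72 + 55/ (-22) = 123/ 2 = 61.50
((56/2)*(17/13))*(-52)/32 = -119/2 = -59.50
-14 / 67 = -0.21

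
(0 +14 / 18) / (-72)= -0.01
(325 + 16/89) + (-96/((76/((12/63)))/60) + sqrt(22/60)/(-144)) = 3678273/11837-sqrt(330)/4320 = 310.74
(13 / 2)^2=169 / 4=42.25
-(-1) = 1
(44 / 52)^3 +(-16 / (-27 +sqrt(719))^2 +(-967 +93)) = -60696199 / 54925 - 216 * sqrt(719) / 25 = -1336.75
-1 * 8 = -8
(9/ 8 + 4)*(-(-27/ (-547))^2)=-29889/ 2393672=-0.01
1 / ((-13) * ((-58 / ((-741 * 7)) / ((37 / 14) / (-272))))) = 2109 / 31552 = 0.07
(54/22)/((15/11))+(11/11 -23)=-101/5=-20.20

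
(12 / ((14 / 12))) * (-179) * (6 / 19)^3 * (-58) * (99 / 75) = 5328208512 / 1200325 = 4438.97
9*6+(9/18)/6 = 649/12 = 54.08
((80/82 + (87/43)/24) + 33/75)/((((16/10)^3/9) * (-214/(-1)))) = 23799105/1545347072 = 0.02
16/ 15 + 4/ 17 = 332/ 255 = 1.30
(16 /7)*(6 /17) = 96 /119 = 0.81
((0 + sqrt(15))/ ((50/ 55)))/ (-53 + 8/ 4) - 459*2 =-918 - 11*sqrt(15)/ 510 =-918.08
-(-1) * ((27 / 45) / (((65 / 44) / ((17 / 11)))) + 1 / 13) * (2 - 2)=0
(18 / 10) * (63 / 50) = 567 / 250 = 2.27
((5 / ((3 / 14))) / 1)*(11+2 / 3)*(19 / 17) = 46550 / 153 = 304.25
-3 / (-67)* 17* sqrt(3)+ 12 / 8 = 51* sqrt(3) / 67+ 3 / 2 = 2.82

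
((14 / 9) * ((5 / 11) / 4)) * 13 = 455 / 198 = 2.30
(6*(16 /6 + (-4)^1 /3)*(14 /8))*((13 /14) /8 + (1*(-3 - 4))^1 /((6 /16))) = -6233 /24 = -259.71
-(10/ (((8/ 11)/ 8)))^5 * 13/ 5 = -41873260000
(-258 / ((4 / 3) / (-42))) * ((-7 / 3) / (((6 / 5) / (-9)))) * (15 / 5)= 853335 / 2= 426667.50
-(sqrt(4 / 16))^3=-1 / 8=-0.12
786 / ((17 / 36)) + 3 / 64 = 1664.52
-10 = -10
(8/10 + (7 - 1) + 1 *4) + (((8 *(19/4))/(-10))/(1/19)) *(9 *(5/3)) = -5361/5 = -1072.20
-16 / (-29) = 0.55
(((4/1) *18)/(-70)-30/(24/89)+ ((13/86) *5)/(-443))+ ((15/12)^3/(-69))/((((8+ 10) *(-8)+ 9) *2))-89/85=-61259894889257/540557587584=-113.33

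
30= 30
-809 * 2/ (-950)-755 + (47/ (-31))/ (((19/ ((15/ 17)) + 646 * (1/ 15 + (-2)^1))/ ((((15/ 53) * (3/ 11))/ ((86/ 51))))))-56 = -11352296508187/ 14027358950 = -809.30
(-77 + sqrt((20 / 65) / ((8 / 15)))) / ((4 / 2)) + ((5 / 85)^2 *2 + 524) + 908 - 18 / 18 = sqrt(390) / 52 + 804869 / 578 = 1392.89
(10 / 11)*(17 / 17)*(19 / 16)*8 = 95 / 11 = 8.64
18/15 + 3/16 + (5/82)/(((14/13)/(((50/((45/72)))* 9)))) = 967857/22960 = 42.15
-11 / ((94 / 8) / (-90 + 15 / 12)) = 3905 / 47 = 83.09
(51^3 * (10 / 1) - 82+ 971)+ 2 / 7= 9291795 / 7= 1327399.29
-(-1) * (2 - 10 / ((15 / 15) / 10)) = -98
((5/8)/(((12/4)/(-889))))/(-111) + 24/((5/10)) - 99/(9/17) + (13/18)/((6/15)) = -120347/888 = -135.53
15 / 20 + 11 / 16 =23 / 16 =1.44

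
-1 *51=-51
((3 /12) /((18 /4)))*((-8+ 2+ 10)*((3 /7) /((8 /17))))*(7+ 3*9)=289 /42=6.88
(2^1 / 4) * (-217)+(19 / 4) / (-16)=-6963 / 64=-108.80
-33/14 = -2.36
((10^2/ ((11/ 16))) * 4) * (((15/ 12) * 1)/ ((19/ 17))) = 136000/ 209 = 650.72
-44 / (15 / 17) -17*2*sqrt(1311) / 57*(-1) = -748 / 15 + 34*sqrt(1311) / 57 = -28.27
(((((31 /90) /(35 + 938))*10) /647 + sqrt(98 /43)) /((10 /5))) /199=31 /2254980042 + 7*sqrt(86) /17114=0.00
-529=-529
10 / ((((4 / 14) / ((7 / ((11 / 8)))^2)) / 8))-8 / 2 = 877596 / 121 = 7252.86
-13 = -13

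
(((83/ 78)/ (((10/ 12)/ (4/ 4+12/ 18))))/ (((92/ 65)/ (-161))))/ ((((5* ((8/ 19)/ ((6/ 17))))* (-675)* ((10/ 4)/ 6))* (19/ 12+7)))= 11039/ 656625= 0.02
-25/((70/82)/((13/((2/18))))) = -23985/7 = -3426.43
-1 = -1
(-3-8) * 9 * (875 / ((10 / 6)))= -51975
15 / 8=1.88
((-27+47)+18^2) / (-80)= -43 / 10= -4.30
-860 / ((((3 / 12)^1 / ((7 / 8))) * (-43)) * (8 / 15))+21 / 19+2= 134.36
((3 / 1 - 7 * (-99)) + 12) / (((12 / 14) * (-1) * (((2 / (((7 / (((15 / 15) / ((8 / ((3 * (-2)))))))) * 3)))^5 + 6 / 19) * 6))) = -4220304928 / 9680775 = -435.95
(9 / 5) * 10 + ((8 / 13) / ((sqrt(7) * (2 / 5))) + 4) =20 * sqrt(7) / 91 + 22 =22.58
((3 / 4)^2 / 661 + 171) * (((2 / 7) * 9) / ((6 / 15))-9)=-16276545 / 37016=-439.72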